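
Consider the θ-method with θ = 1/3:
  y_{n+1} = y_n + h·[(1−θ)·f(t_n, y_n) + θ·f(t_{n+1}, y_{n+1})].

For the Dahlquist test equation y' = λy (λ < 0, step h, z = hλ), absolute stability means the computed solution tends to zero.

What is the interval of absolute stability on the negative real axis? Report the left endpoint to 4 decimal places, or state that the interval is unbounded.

On y'=λy, z=hλ:
  y_{n+1} = y_n + z·[2/3·y_n + 1/3·y_{n+1}] ⇒ (1 − 1/3z)y_{n+1} = (1 + 2/3z)y_n
  ⇒ R(z) = (1 + 2/3z)/(1 − 1/3z).

Boundary: |R(x)|=1, x<0.
x=-1.48: |R|=0.0089
R=−1: 1+2/3x = −1+1/3x ⇒ -1/3x=2 ⇒ x=2/(-1/3)=-6.0000
Confirm numerically:
  x=-5.284: |R|=0.91357 <1
  x=-5.200: |R|=0.90244 <1
  x=-3.313: |R|=0.57437 <1
  x=-6.419: |R|=1.04448 >1
  x=-6.417: |R|=1.04428 >1
Interval (-6.0000, 0).

(-6.0000, 0).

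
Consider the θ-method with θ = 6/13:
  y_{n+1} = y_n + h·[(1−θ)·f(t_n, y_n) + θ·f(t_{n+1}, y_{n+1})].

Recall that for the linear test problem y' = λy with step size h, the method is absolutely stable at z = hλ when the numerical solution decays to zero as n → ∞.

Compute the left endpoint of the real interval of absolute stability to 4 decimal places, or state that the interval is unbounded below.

z* = -26.0000.

With y'=λy (z=hλ):
  y_{n+1} = y_n + z·[7/13·y_n + 6/13·y_{n+1}] ⇒ (1 − 6/13z)y_{n+1} = (1 + 7/13z)y_n
  ⇒ R(z) = (1 + 7/13z)/(1 − 6/13z).

Boundary: |R(x)|=1, x<0.
x=-1.3: |R|=0.1875
R=−1: 1+7/13x = −1+6/13x ⇒ -1/13x=2 ⇒ x=2/(-1/13)=-26.0000
Confirm numerically:
  x=-23.814: |R|=0.98598 <1
  x=-23.761: |R|=0.98561 <1
  x=-23.697: |R|=0.98516 <1
  x=-11.840: |R|=0.83151 <1
  x=-26.481: |R|=1.00280 >1
  x=-26.412: |R|=1.00240 >1
  x=-26.345: |R|=1.00202 >1
Stable set (-26.0000, 0).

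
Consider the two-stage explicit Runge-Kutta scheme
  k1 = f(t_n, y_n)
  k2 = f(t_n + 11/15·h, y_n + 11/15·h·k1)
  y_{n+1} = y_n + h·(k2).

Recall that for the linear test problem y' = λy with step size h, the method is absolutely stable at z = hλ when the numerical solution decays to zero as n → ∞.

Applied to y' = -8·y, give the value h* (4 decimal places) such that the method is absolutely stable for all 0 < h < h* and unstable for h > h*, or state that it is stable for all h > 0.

With y'=λy (z=hλ):
  k1=λy_n ⇒ h·k1=z·y_n;  k2=λ(1+11/15z)y_n ⇒ h·k2=z(1+11/15z)y_n
  y_{n+1}/y_n = 1 + z(1+11/15z) = 1 + z + 11/15z²
  R(z) = 1 + z + 11/15z².

Boundary: |R(x)|=1, x<0.
x=-1.71: |R|=1.4343
R=1: x+11/15x²=0 ⇒ x=−15/11=-1.3636; min R=1−1/(4·11/15)=0.6591>−1
Confirm numerically:
  x=-0.991: |R|=0.72919 <1
  x=-0.940: |R|=0.70797 <1
  x=-0.887: |R|=0.68996 <1
  x=-0.724: |R|=0.66040 <1
  x=-1.847: |R|=1.65470 >1
  x=-1.388: |R|=1.02480 >1
Interval (-1.3636, 0).

(-1.3636,0); λ=-8 ⇒ h* = (15/11)/8 = 0.1705.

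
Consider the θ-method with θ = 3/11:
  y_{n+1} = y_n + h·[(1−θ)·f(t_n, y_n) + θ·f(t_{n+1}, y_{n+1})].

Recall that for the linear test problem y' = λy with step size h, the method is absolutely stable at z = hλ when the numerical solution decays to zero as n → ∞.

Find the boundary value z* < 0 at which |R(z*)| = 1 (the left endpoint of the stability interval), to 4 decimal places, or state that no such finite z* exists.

With y'=λy (z=hλ):
  y_{n+1} = y_n + z·[8/11·y_n + 3/11·y_{n+1}] ⇒ (1 − 3/11z)y_{n+1} = (1 + 8/11z)y_n
  ⇒ R(z) = (1 + 8/11z)/(1 − 3/11z).

Need |R(x)|<1, x<0.
x=-0.97: |R|=0.2329
R=−1: 1+8/11x = −1+3/11x ⇒ -5/11x=2 ⇒ x=2/(-5/11)=-4.4000
Confirm numerically:
  x=-2.610: |R|=0.52469 <1
  x=-2.330: |R|=0.42468 <1
  x=-1.850: |R|=0.22961 <1
  x=-4.890: |R|=1.09544 >1
  x=-4.685: |R|=1.05687 >1
So |R|<1 on (-4.4000, 0).

left endpoint -4.4000.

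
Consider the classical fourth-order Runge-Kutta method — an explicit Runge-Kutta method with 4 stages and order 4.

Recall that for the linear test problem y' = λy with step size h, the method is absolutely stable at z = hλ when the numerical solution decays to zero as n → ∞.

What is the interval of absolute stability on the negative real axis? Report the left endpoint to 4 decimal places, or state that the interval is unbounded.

Set f=λy, z=hλ:
  order 4, 4-stage ⇒ R(z)=1+z+z^2/2+z^3/6+z^4/24
  (e.g. R(-0.85)=0.43065, |R|=0.43065)

Solve |R(x)|<1 on ℝ⁻.
x=-0.85: |R|=0.4306
|R(-2.41)|=0.5667 |R(-1.14)|=0.3332 |R(-0.62)|=0.5386
Bisect:
  x_lo=-3.2167 |R|=1.8705  x_hi=-0.0993 |R|=0.9055
  mid=-1.65799 |R|=0.27172 →hi
  mid=-2.43733 |R|=0.59021 →hi
  mid=-2.82701 |R|=1.06473 →lo
  mid=-2.63217 |R|=0.79264 →hi
  mid=-2.72959 |R|=0.91921 →hi
  mid=-2.77830 |R|=0.98950 →hi
  mid=-2.80265 |R|=1.02649 →lo
  mid=-2.79047 |R|=1.00784 →lo
  mid=-2.78439 |R|=0.99863 →hi
  mid=-2.78743 |R|=1.00323 →lo
  ...
  [-2.78534,-2.78515] ⇒ x*=-2.7853
So |R|<1 on (-2.7853, 0).

z∈(-2.7853,0).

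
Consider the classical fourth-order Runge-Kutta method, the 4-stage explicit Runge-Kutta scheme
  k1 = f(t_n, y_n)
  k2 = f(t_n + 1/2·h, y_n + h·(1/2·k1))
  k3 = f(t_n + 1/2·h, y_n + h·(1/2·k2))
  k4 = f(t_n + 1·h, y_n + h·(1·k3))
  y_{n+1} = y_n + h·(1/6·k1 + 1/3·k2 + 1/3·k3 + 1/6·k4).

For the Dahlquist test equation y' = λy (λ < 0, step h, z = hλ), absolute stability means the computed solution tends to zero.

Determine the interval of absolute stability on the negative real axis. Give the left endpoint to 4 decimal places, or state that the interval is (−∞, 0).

z∈(-2.7853,0).

Test eqn y'=λy, z=hλ:
  order 4, 4-stage ⇒ R(z)=1+z+z^2/2+z^3/6+z^4/24
  (e.g. R(-1.08)=0.34994, |R|=0.34994)

Need |R(x)|<1, x<0.
x=-1.08: |R|=0.3499
|R(-2.62)|=0.7781 |R(-1.53)|=0.2718 |R(-0.93)|=0.3996
Bisect:
  x_lo=-3.6265 |R|=3.2071  x_hi=-0.1335 |R|=0.8751
  mid=-1.87999 |R|=0.30025 →hi
  mid=-2.75326 |R|=0.95277 →hi
  mid=-3.18989 |R|=1.80219 →lo
  mid=-2.97157 |R|=1.31915 →lo
  mid=-2.86242 |R|=1.12264 →lo
  mid=-2.80784 |R|=1.03453 →lo
  mid=-2.78055 |R|=0.99287 →hi
  mid=-2.79419 |R|=1.01350 →lo
  mid=-2.78737 |R|=1.00314 →lo
  ...
  [-2.78545,-2.78524] ⇒ x*=-2.7853
Interval (-2.7853, 0).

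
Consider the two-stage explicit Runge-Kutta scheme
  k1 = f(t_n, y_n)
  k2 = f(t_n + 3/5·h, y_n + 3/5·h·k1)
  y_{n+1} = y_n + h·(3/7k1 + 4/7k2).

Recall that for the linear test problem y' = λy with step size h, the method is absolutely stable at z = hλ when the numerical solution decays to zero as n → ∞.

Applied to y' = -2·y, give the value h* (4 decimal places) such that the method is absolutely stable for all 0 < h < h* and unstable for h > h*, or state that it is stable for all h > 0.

With y'=λy (z=hλ):
  k1=λy_n ⇒ h·k1=z·y_n;  k2=λ(1+3/5z)y_n ⇒ h·k2=z(1+3/5z)y_n
  y_{n+1}/y_n = 1 + 3/7z + 4/7z(1+3/5z) = 1 + z + 12/35z²
  so R(z) = 1 + z + 12/35z².

Boundary: |R(x)|=1, x<0.
x=-1.36: |R|=0.2741
R=1: x+12/35x²=0 ⇒ x=−35/12=-2.9167; min R=1−1/(4·12/35)=0.2708>−1
Confirm numerically:
  x=-2.745: |R|=0.83844 <1
  x=-2.625: |R|=0.73750 <1
  x=-2.054: |R|=0.39249 <1
  x=-1.888: |R|=0.33413 <1
  x=-3.414: |R|=1.58214 >1
  x=-3.293: |R|=1.42489 >1
  x=-3.106: |R|=1.20162 >1
So |R|<1 on (-2.9167, 0).

(-2.9167,0); λ=-2 ⇒ h* = (35/12)/2 = 1.4583.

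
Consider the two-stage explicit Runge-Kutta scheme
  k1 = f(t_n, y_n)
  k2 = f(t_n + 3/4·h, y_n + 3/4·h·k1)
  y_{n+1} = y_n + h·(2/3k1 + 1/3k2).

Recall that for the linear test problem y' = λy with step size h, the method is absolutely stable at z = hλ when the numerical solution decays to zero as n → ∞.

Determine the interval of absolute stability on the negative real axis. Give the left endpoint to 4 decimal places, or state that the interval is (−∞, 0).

On y'=λy, z=hλ:
  k1=λy_n ⇒ h·k1=z·y_n;  k2=λ(1+3/4z)y_n ⇒ h·k2=z(1+3/4z)y_n
  y_{n+1}/y_n = 1 + 2/3z + 1/3z(1+3/4z) = 1 + z + 1/4z²
  R(z) = 1 + z + 1/4z².

Solve |R(x)|<1 on ℝ⁻.
x=-1.58: |R|=0.0441
R=1: x+1/4x²=0 ⇒ x=−4=-4.0000; min R=1−1/(4·1/4)=0.0000>−1
Confirm numerically:
  x=-2.745: |R|=0.13876 <1
  x=-1.866: |R|=0.00449 <1
  x=-1.784: |R|=0.01166 <1
  x=-4.393: |R|=1.43161 >1
  x=-4.200: |R|=1.21000 >1
Stable set (-4.0000, 0).

z∈(-4.0000,0).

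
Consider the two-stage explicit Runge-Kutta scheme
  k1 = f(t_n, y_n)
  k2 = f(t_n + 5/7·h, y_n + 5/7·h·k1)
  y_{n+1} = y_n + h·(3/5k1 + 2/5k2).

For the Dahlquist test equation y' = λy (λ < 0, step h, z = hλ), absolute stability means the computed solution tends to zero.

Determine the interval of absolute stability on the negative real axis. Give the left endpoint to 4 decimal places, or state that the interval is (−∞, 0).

With y'=λy (z=hλ):
  k1=λy_n ⇒ h·k1=z·y_n;  k2=λ(1+5/7z)y_n ⇒ h·k2=z(1+5/7z)y_n
  y_{n+1}/y_n = 1 + 3/5z + 2/5z(1+5/7z) = 1 + z + 2/7z²
  Hence R(z) = 1 + z + 2/7z².

Need |R(x)|<1, x<0.
x=-0.37: |R|=0.6691
R=1: x+2/7x²=0 ⇒ x=−7/2=-3.5000; min R=1−1/(4·2/7)=0.1250>−1
Confirm numerically:
  x=-3.106: |R|=0.65035 <1
  x=-2.409: |R|=0.24908 <1
  x=-2.149: |R|=0.17049 <1
  x=-1.422: |R|=0.15574 <1
  x=-3.886: |R|=1.42857 >1
  x=-3.879: |R|=1.42004 >1
  x=-3.830: |R|=1.36111 >1
So |R|<1 on (-3.5000, 0).

z∈(-3.5000,0).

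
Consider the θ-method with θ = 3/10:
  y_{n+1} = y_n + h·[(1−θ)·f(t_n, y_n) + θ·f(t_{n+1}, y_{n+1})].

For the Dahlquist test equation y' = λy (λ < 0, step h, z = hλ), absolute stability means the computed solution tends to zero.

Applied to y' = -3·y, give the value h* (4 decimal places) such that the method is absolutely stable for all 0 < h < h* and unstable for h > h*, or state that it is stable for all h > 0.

Test eqn y'=λy, z=hλ:
  y_{n+1} = y_n + z·[7/10·y_n + 3/10·y_{n+1}] ⇒ (1 − 3/10z)y_{n+1} = (1 + 7/10z)y_n
  ⇒ R(z) = (1 + 7/10z)/(1 − 3/10z).

Solve |R(x)|<1 on ℝ⁻.
x=-0.54: |R|=0.5353
R=−1: 1+7/10x = −1+3/10x ⇒ -2/5x=2 ⇒ x=2/(-2/5)=-5.0000
Confirm numerically:
  x=-4.223: |R|=0.86290 <1
  x=-3.506: |R|=0.70874 <1
  x=-2.752: |R|=0.50745 <1
  x=-5.311: |R|=1.04797 >1
  x=-5.307: |R|=1.04737 >1
So |R|<1 on (-5.0000, 0).

(-5.0000,0); λ=-3 ⇒ h* = (5)/3 = 1.6667.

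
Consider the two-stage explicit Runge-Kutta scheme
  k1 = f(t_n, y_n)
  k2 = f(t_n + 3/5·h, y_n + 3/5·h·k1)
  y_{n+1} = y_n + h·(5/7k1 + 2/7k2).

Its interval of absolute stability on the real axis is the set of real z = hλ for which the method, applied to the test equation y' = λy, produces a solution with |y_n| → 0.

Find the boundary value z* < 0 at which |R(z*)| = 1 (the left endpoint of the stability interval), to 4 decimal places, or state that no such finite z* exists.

With y'=λy (z=hλ):
  k1=λy_n ⇒ h·k1=z·y_n;  k2=λ(1+3/5z)y_n ⇒ h·k2=z(1+3/5z)y_n
  y_{n+1}/y_n = 1 + 5/7z + 2/7z(1+3/5z) = 1 + z + 6/35z²
  ⇒ R(z) = 1 + z + 6/35z².

Boundary: |R(x)|=1, x<0.
x=-0.7: |R|=0.3840
R=1: x+6/35x²=0 ⇒ x=−35/6=-5.8333; min R=1−1/(4·6/35)=-0.4583>−1
Confirm numerically:
  x=-5.202: |R|=0.43699 <1
  x=-3.475: |R|=0.40489 <1
  x=-3.442: |R|=0.41102 <1
  x=-6.346: |R|=1.55772 >1
  x=-6.329: |R|=1.53778 >1
  x=-6.067: |R|=1.24303 >1
Interval (-5.8333, 0).

left endpoint -5.8333.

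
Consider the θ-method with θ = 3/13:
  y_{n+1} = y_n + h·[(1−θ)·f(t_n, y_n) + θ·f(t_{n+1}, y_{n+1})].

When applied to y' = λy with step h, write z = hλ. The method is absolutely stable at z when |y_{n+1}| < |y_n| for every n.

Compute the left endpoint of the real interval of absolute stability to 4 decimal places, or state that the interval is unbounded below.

left endpoint -3.7143.

On y'=λy, z=hλ:
  y_{n+1} = y_n + z·[10/13·y_n + 3/13·y_{n+1}] ⇒ (1 − 3/13z)y_{n+1} = (1 + 10/13z)y_n
  ⇒ R(z) = (1 + 10/13z)/(1 − 3/13z).

Need |R(x)|<1, x<0.
x=-1.39: |R|=0.0524
R=−1: 1+10/13x = −1+3/13x ⇒ -7/13x=2 ⇒ x=2/(-7/13)=-3.7143
Confirm numerically:
  x=-3.158: |R|=0.82673 <1
  x=-2.552: |R|=0.60612 <1
  x=-2.409: |R|=0.54828 <1
  x=-4.197: |R|=1.13204 >1
  x=-4.133: |R|=1.11540 >1
So |R|<1 on (-3.7143, 0).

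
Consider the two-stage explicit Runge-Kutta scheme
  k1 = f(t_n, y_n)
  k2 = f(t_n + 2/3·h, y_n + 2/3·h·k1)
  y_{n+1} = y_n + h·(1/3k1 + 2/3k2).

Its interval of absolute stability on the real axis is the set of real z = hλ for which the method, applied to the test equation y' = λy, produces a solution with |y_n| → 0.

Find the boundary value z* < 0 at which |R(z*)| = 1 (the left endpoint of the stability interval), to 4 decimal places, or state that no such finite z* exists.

left endpoint -2.2500.

With y'=λy (z=hλ):
  k1=λy_n ⇒ h·k1=z·y_n;  k2=λ(1+2/3z)y_n ⇒ h·k2=z(1+2/3z)y_n
  y_{n+1}/y_n = 1 + 1/3z + 2/3z(1+2/3z) = 1 + z + 4/9z²
  ⇒ R(z) = 1 + z + 4/9z².

Solve |R(x)|<1 on ℝ⁻.
x=-1.37: |R|=0.4642
R=1: x+4/9x²=0 ⇒ x=−9/4=-2.2500; min R=1−1/(4·4/9)=0.4375>−1
Confirm numerically:
  x=-1.562: |R|=0.52238 <1
  x=-1.530: |R|=0.51040 <1
  x=-1.205: |R|=0.44034 <1
  x=-2.841: |R|=1.74624 >1
  x=-2.397: |R|=1.15660 >1
  x=-2.371: |R|=1.12751 >1
So |R|<1 on (-2.2500, 0).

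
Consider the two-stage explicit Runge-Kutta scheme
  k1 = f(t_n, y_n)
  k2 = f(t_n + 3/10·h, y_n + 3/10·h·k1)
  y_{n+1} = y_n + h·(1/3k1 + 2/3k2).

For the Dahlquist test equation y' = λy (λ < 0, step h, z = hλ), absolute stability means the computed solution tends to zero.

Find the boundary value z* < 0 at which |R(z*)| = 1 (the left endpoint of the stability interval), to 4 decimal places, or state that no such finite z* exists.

left endpoint -5.0000.

Test eqn y'=λy, z=hλ:
  k1=λy_n ⇒ h·k1=z·y_n;  k2=λ(1+3/10z)y_n ⇒ h·k2=z(1+3/10z)y_n
  y_{n+1}/y_n = 1 + 1/3z + 2/3z(1+3/10z) = 1 + z + 1/5z²
  R(z) = 1 + z + 1/5z².

Solve |R(x)|<1 on ℝ⁻.
x=-0.53: |R|=0.5262
R=1: x+1/5x²=0 ⇒ x=−5=-5.0000; min R=1−1/(4·1/5)=-0.2500>−1
Confirm numerically:
  x=-4.870: |R|=0.87338 <1
  x=-4.762: |R|=0.77333 <1
  x=-2.790: |R|=0.23318 <1
  x=-5.298: |R|=1.31576 >1
  x=-5.252: |R|=1.26470 >1
So |R|<1 on (-5.0000, 0).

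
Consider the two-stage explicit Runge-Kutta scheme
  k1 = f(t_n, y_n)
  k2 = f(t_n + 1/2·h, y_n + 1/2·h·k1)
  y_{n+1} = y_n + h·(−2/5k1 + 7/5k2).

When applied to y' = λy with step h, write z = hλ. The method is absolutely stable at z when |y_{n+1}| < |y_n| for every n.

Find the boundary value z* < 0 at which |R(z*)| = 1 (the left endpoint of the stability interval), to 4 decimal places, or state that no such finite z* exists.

On y'=λy, z=hλ:
  k1=λy_n ⇒ h·k1=z·y_n;  k2=λ(1+1/2z)y_n ⇒ h·k2=z(1+1/2z)y_n
  y_{n+1}/y_n = 1 − 2/5z + 7/5z(1+1/2z) = 1 + z + 7/10z²
  Hence R(z) = 1 + z + 7/10z².

Need |R(x)|<1, x<0.
x=-1.34: |R|=0.9169
R=1: x+7/10x²=0 ⇒ x=−10/7=-1.4286; min R=1−1/(4·7/10)=0.6429>−1
Confirm numerically:
  x=-1.404: |R|=0.97585 <1
  x=-0.739: |R|=0.64328 <1
  x=-0.730: |R|=0.64303 <1
  x=-0.629: |R|=0.64795 <1
  x=-1.564: |R|=1.14827 >1
  x=-1.535: |R|=1.11436 >1
  x=-1.505: |R|=1.08052 >1
Interval (-1.4286, 0).

left endpoint -1.4286.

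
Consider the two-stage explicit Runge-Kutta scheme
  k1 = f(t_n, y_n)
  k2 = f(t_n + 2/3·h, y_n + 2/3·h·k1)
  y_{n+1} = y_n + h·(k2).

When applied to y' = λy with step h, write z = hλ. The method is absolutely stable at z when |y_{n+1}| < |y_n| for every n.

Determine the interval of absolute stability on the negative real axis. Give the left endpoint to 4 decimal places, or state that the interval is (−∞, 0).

Set f=λy, z=hλ:
  k1=λy_n ⇒ h·k1=z·y_n;  k2=λ(1+2/3z)y_n ⇒ h·k2=z(1+2/3z)y_n
  y_{n+1}/y_n = 1 + z(1+2/3z) = 1 + z + 2/3z²
  ⇒ R(z) = 1 + z + 2/3z².

Find x<0 with |R(x)|<1.
x=-1.19: |R|=0.7541
R=1: x+2/3x²=0 ⇒ x=−3/2=-1.5000; min R=1−1/(4·2/3)=0.6250>−1
Confirm numerically:
  x=-1.140: |R|=0.72640 <1
  x=-1.026: |R|=0.67578 <1
  x=-0.959: |R|=0.65412 <1
  x=-1.785: |R|=1.33915 >1
  x=-1.665: |R|=1.18315 >1
Stable set (-1.5000, 0).

(-1.5000, 0).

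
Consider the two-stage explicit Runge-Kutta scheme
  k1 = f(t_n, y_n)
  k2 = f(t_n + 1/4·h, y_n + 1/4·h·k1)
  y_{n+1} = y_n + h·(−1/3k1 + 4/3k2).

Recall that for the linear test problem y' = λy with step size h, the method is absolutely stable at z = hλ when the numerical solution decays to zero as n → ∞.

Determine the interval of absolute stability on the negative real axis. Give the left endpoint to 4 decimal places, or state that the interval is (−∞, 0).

z∈(-3.0000,0).

With y'=λy (z=hλ):
  k1=λy_n ⇒ h·k1=z·y_n;  k2=λ(1+1/4z)y_n ⇒ h·k2=z(1+1/4z)y_n
  y_{n+1}/y_n = 1 − 1/3z + 4/3z(1+1/4z) = 1 + z + 1/3z²
  Hence R(z) = 1 + z + 1/3z².

Boundary: |R(x)|=1, x<0.
x=-1.74: |R|=0.2692
R=1: x+1/3x²=0 ⇒ x=−3=-3.0000; min R=1−1/(4·1/3)=0.2500>−1
Confirm numerically:
  x=-2.185: |R|=0.40641 <1
  x=-1.731: |R|=0.26779 <1
  x=-1.570: |R|=0.25163 <1
  x=-3.243: |R|=1.26268 >1
  x=-3.100: |R|=1.10333 >1
  x=-3.062: |R|=1.06328 >1
Interval (-3.0000, 0).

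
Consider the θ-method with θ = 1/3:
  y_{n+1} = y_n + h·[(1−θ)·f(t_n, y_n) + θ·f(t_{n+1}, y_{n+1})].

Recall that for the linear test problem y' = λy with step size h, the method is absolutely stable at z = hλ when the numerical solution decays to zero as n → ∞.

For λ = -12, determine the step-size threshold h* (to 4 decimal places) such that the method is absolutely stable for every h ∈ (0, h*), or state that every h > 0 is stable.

(-6.0000,0); λ=-12 ⇒ h* = (6)/12 = 0.5000.

With y'=λy (z=hλ):
  y_{n+1} = y_n + z·[2/3·y_n + 1/3·y_{n+1}] ⇒ (1 − 1/3z)y_{n+1} = (1 + 2/3z)y_n
  ⇒ R(z) = (1 + 2/3z)/(1 − 1/3z).

Solve |R(x)|<1 on ℝ⁻.
x=-0.33: |R|=0.7027
R=−1: 1+2/3x = −1+1/3x ⇒ -1/3x=2 ⇒ x=2/(-1/3)=-6.0000
Confirm numerically:
  x=-5.972: |R|=0.99688 <1
  x=-5.529: |R|=0.94478 <1
  x=-3.981: |R|=0.71079 <1
  x=-6.214: |R|=1.02323 >1
  x=-6.074: |R|=1.00816 >1
So |R|<1 on (-6.0000, 0).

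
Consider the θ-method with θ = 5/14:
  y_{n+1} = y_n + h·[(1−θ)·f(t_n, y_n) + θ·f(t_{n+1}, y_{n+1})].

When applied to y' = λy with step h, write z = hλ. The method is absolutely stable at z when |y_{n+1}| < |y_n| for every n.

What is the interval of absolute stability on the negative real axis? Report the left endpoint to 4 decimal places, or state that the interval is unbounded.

With y'=λy (z=hλ):
  y_{n+1} = y_n + z·[9/14·y_n + 5/14·y_{n+1}] ⇒ (1 − 5/14z)y_{n+1} = (1 + 9/14z)y_n
  ⇒ R(z) = (1 + 9/14z)/(1 − 5/14z).

Need |R(x)|<1, x<0.
x=-1.32: |R|=0.1029
R=−1: 1+9/14x = −1+5/14x ⇒ -2/7x=2 ⇒ x=2/(-2/7)=-7.0000
Confirm numerically:
  x=-6.355: |R|=0.94364 <1
  x=-4.522: |R|=0.72925 <1
  x=-4.294: |R|=0.69484 <1
  x=-7.564: |R|=1.04354 >1
  x=-7.378: |R|=1.02971 >1
Stable set (-7.0000, 0).

z∈(-7.0000,0).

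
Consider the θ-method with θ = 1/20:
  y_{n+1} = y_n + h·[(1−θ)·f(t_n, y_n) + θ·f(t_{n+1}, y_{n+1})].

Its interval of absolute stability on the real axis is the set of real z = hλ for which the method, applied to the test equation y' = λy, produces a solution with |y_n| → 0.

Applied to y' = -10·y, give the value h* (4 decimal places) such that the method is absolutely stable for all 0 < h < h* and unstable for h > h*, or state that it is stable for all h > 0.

Set f=λy, z=hλ:
  y_{n+1} = y_n + z·[19/20·y_n + 1/20·y_{n+1}] ⇒ (1 − 1/20z)y_{n+1} = (1 + 19/20z)y_n
  R(z) = (1 + 19/20z)/(1 − 1/20z).

Boundary: |R(x)|=1, x<0.
x=-1.76: |R|=0.6176
R=−1: 1+19/20x = −1+1/20x ⇒ -9/10x=2 ⇒ x=2/(-9/10)=-2.2222
Confirm numerically:
  x=-1.886: |R|=0.72348 <1
  x=-1.714: |R|=0.57870 <1
  x=-1.021: |R|=0.02859 <1
  x=-0.974: |R|=0.07123 <1
  x=-2.817: |R|=1.46921 >1
  x=-2.458: |R|=1.18897 >1
  x=-2.248: |R|=1.02086 >1
Interval (-2.2222, 0).

(-2.2222,0); λ=-10 ⇒ h* = (20/9)/10 = 0.2222.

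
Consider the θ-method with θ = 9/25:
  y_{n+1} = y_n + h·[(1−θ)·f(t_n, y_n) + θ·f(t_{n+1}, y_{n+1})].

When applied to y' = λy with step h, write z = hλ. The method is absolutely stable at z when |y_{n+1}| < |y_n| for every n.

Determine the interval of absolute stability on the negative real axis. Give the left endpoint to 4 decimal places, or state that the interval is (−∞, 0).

With y'=λy (z=hλ):
  y_{n+1} = y_n + z·[16/25·y_n + 9/25·y_{n+1}] ⇒ (1 − 9/25z)y_{n+1} = (1 + 16/25z)y_n
  Hence R(z) = (1 + 16/25z)/(1 − 9/25z).

Need |R(x)|<1, x<0.
x=-1.57: |R|=0.0031
R=−1: 1+16/25x = −1+9/25x ⇒ -7/25x=2 ⇒ x=2/(-7/25)=-7.1429
Confirm numerically:
  x=-6.539: |R|=0.94959 <1
  x=-4.138: |R|=0.66206 <1
  x=-4.122: |R|=0.65947 <1
  x=-4.109: |R|=0.65736 <1
  x=-7.724: |R|=1.04304 >1
  x=-7.650: |R|=1.03783 >1
  x=-7.341: |R|=1.01523 >1
Interval (-7.1429, 0).

(-7.1429, 0).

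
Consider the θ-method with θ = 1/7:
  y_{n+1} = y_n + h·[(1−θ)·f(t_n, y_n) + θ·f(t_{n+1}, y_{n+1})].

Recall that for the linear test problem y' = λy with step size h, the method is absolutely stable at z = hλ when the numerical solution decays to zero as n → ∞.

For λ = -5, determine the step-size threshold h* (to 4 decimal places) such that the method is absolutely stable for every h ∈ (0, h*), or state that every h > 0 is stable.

(-2.8000,0); λ=-5 ⇒ h* = (14/5)/5 = 0.5600.

Set f=λy, z=hλ:
  y_{n+1} = y_n + z·[6/7·y_n + 1/7·y_{n+1}] ⇒ (1 − 1/7z)y_{n+1} = (1 + 6/7z)y_n
  ⇒ R(z) = (1 + 6/7z)/(1 − 1/7z).

Find x<0 with |R(x)|<1.
x=-1.69: |R|=0.3613
R=−1: 1+6/7x = −1+1/7x ⇒ -5/7x=2 ⇒ x=2/(-5/7)=-2.8000
Confirm numerically:
  x=-2.039: |R|=0.57905 <1
  x=-1.802: |R|=0.43308 <1
  x=-1.596: |R|=0.29967 <1
  x=-1.204: |R|=0.02730 <1
  x=-3.179: |R|=1.18617 >1
  x=-3.163: |R|=1.17859 >1
  x=-3.074: |R|=1.13599 >1
Stable set (-2.8000, 0).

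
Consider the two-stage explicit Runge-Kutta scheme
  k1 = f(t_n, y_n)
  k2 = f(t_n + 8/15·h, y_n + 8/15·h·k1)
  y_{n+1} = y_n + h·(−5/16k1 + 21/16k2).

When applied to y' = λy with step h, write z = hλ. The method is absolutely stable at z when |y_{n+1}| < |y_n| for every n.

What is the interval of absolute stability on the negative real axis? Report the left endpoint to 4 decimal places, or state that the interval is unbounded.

Test eqn y'=λy, z=hλ:
  k1=λy_n ⇒ h·k1=z·y_n;  k2=λ(1+8/15z)y_n ⇒ h·k2=z(1+8/15z)y_n
  y_{n+1}/y_n = 1 − 5/16z + 21/16z(1+8/15z) = 1 + z + 7/10z²
  ⇒ R(z) = 1 + z + 7/10z².

Need |R(x)|<1, x<0.
x=-1.15: |R|=0.7757
R=1: x+7/10x²=0 ⇒ x=−10/7=-1.4286; min R=1−1/(4·7/10)=0.6429>−1
Confirm numerically:
  x=-1.377: |R|=0.95029 <1
  x=-0.931: |R|=0.67573 <1
  x=-0.832: |R|=0.65256 <1
  x=-1.601: |R|=1.19324 >1
  x=-1.471: |R|=1.04369 >1
So |R|<1 on (-1.4286, 0).

(-1.4286, 0).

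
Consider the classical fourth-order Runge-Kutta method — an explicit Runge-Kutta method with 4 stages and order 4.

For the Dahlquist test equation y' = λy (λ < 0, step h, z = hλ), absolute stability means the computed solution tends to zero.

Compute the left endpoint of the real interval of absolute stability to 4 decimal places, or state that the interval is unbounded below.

Set f=λy, z=hλ:
  order 4, 4-stage ⇒ R(z)=1+z+z^2/2+z^3/6+z^4/24
  (e.g. R(-0.88)=0.41861, |R|=0.41861)

Boundary: |R(x)|=1, x<0.
x=-0.88: |R|=0.4186
|R(-2)|=0.3333 |R(-1.4)|=0.2827 |R(-1.03)|=0.3652
Bisect:
  x_lo=-3.2456 |R|=1.9467  x_hi=-0.2396 |R|=0.7870
  mid=-1.74259 |R|=0.27800 →hi
  mid=-2.49410 |R|=0.64269 →hi
  mid=-2.86986 |R|=1.13516 →lo
  mid=-2.68198 |R|=0.85508 →hi
  mid=-2.77592 |R|=0.98596 →hi
  mid=-2.82289 |R|=1.05818 →lo
  mid=-2.79940 |R|=1.02148 →lo
  ...
  [-2.78546,-2.78528] ⇒ x*=-2.7853
Stable set (-2.7853, 0).

z* = -2.7853.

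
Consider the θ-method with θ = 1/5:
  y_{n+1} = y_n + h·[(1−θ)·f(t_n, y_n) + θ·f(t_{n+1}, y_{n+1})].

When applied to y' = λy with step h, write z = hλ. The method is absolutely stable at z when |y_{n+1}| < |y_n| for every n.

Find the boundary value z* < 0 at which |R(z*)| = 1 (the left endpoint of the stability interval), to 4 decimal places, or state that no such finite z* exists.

Set f=λy, z=hλ:
  y_{n+1} = y_n + z·[4/5·y_n + 1/5·y_{n+1}] ⇒ (1 − 1/5z)y_{n+1} = (1 + 4/5z)y_n
  so R(z) = (1 + 4/5z)/(1 − 1/5z).

Find x<0 with |R(x)|<1.
x=-0.6: |R|=0.4643
R=−1: 1+4/5x = −1+1/5x ⇒ -3/5x=2 ⇒ x=2/(-3/5)=-3.3333
Confirm numerically:
  x=-2.572: |R|=0.69836 <1
  x=-2.165: |R|=0.51082 <1
  x=-1.496: |R|=0.15148 <1
  x=-3.870: |R|=1.18151 >1
  x=-3.852: |R|=1.17578 >1
Stable set (-3.3333, 0).

z* = -3.3333.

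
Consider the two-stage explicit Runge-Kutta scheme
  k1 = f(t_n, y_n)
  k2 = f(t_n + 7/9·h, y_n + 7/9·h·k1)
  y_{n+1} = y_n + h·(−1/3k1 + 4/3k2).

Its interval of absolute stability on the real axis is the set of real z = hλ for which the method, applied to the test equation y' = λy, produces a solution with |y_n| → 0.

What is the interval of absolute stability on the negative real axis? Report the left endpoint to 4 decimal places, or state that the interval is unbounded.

z∈(-0.9643,0).

With y'=λy (z=hλ):
  k1=λy_n ⇒ h·k1=z·y_n;  k2=λ(1+7/9z)y_n ⇒ h·k2=z(1+7/9z)y_n
  y_{n+1}/y_n = 1 − 1/3z + 4/3z(1+7/9z) = 1 + z + 28/27z²
  R(z) = 1 + z + 28/27z².

Find x<0 with |R(x)|<1.
x=-1.12: |R|=1.1809
R=1: x+28/27x²=0 ⇒ x=−27/28=-0.9643; min R=1−1/(4·28/27)=0.7589>−1
Confirm numerically:
  x=-0.741: |R|=0.82842 <1
  x=-0.678: |R|=0.79871 <1
  x=-0.539: |R|=0.76228 <1
  x=-1.562: |R|=1.96821 >1
  x=-1.442: |R|=1.71438 >1
  x=-1.360: |R|=1.55810 >1
Stable set (-0.9643, 0).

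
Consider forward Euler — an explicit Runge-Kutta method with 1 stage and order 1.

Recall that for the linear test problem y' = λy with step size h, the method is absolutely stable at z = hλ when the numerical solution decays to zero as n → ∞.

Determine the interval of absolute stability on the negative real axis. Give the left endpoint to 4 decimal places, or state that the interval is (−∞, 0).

(-2.0000, 0).

On y'=λy, z=hλ:
  order 1, 1-stage ⇒ R(z)=1+z
  (e.g. R(-1.25)=-0.25000, |R|=0.25000)

Boundary: |R(x)|=1, x<0.
x=-1.25: |R|=0.2500
|R(-2.17)|=1.1700 |R(-1.17)|=0.1700 |R(-1.04)|=0.0400
Bisect:
  x_lo=-2.8610 |R|=1.8610  x_hi=-0.1046 |R|=0.8954
  mid=-1.48279 |R|=0.48279 →hi
  mid=-2.17187 |R|=1.17187 →lo
  mid=-1.82733 |R|=0.82733 →hi
  mid=-1.99960 |R|=0.99960 →hi
  mid=-2.08574 |R|=1.08574 →lo
  mid=-2.04267 |R|=1.04267 →lo
  mid=-2.02113 |R|=1.02113 →lo
  mid=-2.01037 |R|=1.01037 →lo
  mid=-2.00498 |R|=1.00498 →lo
  ...
  [-2.00011,-1.99994] ⇒ x*=-2.0000
Stable set (-2.0000, 0).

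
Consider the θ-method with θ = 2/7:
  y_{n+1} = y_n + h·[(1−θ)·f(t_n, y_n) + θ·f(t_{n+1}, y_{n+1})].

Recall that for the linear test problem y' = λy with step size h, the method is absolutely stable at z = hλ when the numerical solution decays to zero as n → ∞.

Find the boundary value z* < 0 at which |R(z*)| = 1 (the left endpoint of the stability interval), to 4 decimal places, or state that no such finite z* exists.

Set f=λy, z=hλ:
  y_{n+1} = y_n + z·[5/7·y_n + 2/7·y_{n+1}] ⇒ (1 − 2/7z)y_{n+1} = (1 + 5/7z)y_n
  Hence R(z) = (1 + 5/7z)/(1 − 2/7z).

Solve |R(x)|<1 on ℝ⁻.
x=-0.59: |R|=0.4951
R=−1: 1+5/7x = −1+2/7x ⇒ -3/7x=2 ⇒ x=2/(-3/7)=-4.6667
Confirm numerically:
  x=-4.121: |R|=0.89260 <1
  x=-3.916: |R|=0.84817 <1
  x=-3.615: |R|=0.77829 <1
  x=-3.425: |R|=0.73105 <1
  x=-5.144: |R|=1.08283 >1
  x=-4.855: |R|=1.03381 >1
Interval (-4.6667, 0).

z* = -4.6667.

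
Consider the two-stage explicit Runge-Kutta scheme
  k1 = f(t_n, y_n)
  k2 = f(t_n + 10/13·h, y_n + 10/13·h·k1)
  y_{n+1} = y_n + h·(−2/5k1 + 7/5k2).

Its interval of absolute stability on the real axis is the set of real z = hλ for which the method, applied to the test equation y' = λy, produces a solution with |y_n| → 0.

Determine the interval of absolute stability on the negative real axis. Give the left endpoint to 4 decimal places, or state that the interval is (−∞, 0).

Set f=λy, z=hλ:
  k1=λy_n ⇒ h·k1=z·y_n;  k2=λ(1+10/13z)y_n ⇒ h·k2=z(1+10/13z)y_n
  y_{n+1}/y_n = 1 − 2/5z + 7/5z(1+10/13z) = 1 + z + 14/13z²
  R(z) = 1 + z + 14/13z².

Find x<0 with |R(x)|<1.
x=-1.49: |R|=1.9009
R=1: x+14/13x²=0 ⇒ x=−13/14=-0.9286; min R=1−1/(4·14/13)=0.7679>−1
Confirm numerically:
  x=-0.902: |R|=0.97419 <1
  x=-0.853: |R|=0.93058 <1
  x=-0.646: |R|=0.80342 <1
  x=-0.431: |R|=0.76905 <1
  x=-1.472: |R|=1.86146 >1
  x=-1.216: |R|=1.37640 >1
Interval (-0.9286, 0).

z∈(-0.9286,0).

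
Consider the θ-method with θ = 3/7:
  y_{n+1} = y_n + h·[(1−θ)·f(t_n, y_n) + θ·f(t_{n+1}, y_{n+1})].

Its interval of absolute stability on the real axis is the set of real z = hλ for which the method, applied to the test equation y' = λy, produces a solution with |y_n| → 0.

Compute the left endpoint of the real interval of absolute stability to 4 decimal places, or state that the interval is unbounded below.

z* = -14.0000.

On y'=λy, z=hλ:
  y_{n+1} = y_n + z·[4/7·y_n + 3/7·y_{n+1}] ⇒ (1 − 3/7z)y_{n+1} = (1 + 4/7z)y_n
  R(z) = (1 + 4/7z)/(1 − 3/7z).

Find x<0 with |R(x)|<1.
x=-1.69: |R|=0.0199
R=−1: 1+4/7x = −1+3/7x ⇒ -1/7x=2 ⇒ x=2/(-1/7)=-14.0000
Confirm numerically:
  x=-11.237: |R|=0.93213 <1
  x=-10.647: |R|=0.91390 <1
  x=-9.994: |R|=0.89168 <1
  x=-7.289: |R|=0.76752 <1
  x=-14.545: |R|=1.01076 >1
  x=-14.384: |R|=1.00766 >1
  x=-14.025: |R|=1.00051 >1
Interval (-14.0000, 0).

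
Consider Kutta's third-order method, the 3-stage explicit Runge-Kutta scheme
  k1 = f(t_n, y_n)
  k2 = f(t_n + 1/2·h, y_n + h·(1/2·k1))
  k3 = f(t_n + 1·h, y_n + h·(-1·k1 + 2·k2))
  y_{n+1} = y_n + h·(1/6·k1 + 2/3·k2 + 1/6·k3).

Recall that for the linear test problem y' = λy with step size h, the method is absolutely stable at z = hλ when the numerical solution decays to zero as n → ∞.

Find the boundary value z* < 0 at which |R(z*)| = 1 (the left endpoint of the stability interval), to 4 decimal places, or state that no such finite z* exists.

z* = -2.5127.

With y'=λy (z=hλ):
  order 3, 3-stage ⇒ R(z)=1+z+z^2/2+z^3/6
  (e.g. R(-1.65)=-0.03744, |R|=0.03744)

Solve |R(x)|<1 on ℝ⁻.
x=-1.65: |R|=0.0374
|R(-2.79)|=1.5176 |R(-1.7)|=0.0738 |R(-1.61)|=0.0095
Bisect:
  x_lo=-3.2381 |R|=2.6543  x_hi=-0.1141 |R|=0.8922
  mid=-1.67611 |R|=0.05623 →hi
  mid=-2.45712 |R|=0.91086 →hi
  mid=-2.84763 |R|=1.64170 →lo
  mid=-2.65238 |R|=1.24478 →lo
  mid=-2.55475 |R|=1.07041 →lo
  mid=-2.50594 |R|=0.98884 →hi
  mid=-2.53034 |R|=1.02917 →lo
  mid=-2.51814 |R|=1.00889 →lo
  mid=-2.51204 |R|=0.99884 →hi
  ...
  [-2.51280,-2.51261] ⇒ x*=-2.5127
So |R|<1 on (-2.5127, 0).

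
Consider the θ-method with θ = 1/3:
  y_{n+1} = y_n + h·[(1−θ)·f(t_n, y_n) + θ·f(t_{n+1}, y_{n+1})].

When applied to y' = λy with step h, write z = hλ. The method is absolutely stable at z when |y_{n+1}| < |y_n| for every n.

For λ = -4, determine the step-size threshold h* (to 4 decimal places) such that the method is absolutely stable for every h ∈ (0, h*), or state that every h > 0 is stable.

(-6.0000,0); λ=-4 ⇒ h* = (6)/4 = 1.5000.

Test eqn y'=λy, z=hλ:
  y_{n+1} = y_n + z·[2/3·y_n + 1/3·y_{n+1}] ⇒ (1 − 1/3z)y_{n+1} = (1 + 2/3z)y_n
  so R(z) = (1 + 2/3z)/(1 − 1/3z).

Need |R(x)|<1, x<0.
x=-0.92: |R|=0.2959
R=−1: 1+2/3x = −1+1/3x ⇒ -1/3x=2 ⇒ x=2/(-1/3)=-6.0000
Confirm numerically:
  x=-5.160: |R|=0.89706 <1
  x=-4.266: |R|=0.76135 <1
  x=-3.903: |R|=0.69622 <1
  x=-3.364: |R|=0.58580 <1
  x=-6.364: |R|=1.03887 >1
  x=-6.128: |R|=1.01402 >1
Interval (-6.0000, 0).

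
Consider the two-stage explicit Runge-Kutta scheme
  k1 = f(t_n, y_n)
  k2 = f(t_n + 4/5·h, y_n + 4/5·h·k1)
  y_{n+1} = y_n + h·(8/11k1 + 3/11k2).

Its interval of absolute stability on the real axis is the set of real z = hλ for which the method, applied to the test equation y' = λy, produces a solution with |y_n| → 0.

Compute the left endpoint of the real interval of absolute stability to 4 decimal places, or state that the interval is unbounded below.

Set f=λy, z=hλ:
  k1=λy_n ⇒ h·k1=z·y_n;  k2=λ(1+4/5z)y_n ⇒ h·k2=z(1+4/5z)y_n
  y_{n+1}/y_n = 1 + 8/11z + 3/11z(1+4/5z) = 1 + z + 12/55z²
  R(z) = 1 + z + 12/55z².

Solve |R(x)|<1 on ℝ⁻.
x=-1.6: |R|=0.0415
R=1: x+12/55x²=0 ⇒ x=−55/12=-4.5833; min R=1−1/(4·12/55)=-0.1458>−1
Confirm numerically:
  x=-3.896: |R|=0.41574 <1
  x=-3.292: |R|=0.07249 <1
  x=-2.669: |R|=0.11477 <1
  x=-5.122: |R|=1.60197 >1
  x=-4.825: |R|=1.25441 >1
Stable set (-4.5833, 0).

left endpoint -4.5833.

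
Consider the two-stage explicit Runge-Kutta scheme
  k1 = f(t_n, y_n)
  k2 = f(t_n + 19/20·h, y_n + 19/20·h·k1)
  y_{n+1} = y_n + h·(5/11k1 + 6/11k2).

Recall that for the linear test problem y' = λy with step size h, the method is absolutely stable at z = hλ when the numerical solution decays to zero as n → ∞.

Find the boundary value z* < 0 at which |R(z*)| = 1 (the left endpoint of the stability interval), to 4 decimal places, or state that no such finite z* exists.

Set f=λy, z=hλ:
  k1=λy_n ⇒ h·k1=z·y_n;  k2=λ(1+19/20z)y_n ⇒ h·k2=z(1+19/20z)y_n
  y_{n+1}/y_n = 1 + 5/11z + 6/11z(1+19/20z) = 1 + z + 57/110z²
  ⇒ R(z) = 1 + z + 57/110z².

Boundary: |R(x)|=1, x<0.
x=-1.44: |R|=0.6345
R=1: x+57/110x²=0 ⇒ x=−110/57=-1.9298; min R=1−1/(4·57/110)=0.5175>−1
Confirm numerically:
  x=-1.737: |R|=0.82644 <1
  x=-1.579: |R|=0.71295 <1
  x=-1.163: |R|=0.53788 <1
  x=-1.136: |R|=0.53271 <1
  x=-2.523: |R|=1.77550 >1
  x=-2.290: |R|=1.42740 >1
  x=-1.958: |R|=1.02859 >1
So |R|<1 on (-1.9298, 0).

z* = -1.9298.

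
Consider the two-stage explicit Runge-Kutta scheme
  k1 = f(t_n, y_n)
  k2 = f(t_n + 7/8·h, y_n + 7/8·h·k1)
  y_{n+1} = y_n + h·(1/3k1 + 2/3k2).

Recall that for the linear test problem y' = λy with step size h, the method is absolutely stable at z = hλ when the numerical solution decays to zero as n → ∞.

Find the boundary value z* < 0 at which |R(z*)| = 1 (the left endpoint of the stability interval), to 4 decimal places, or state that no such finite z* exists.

Test eqn y'=λy, z=hλ:
  k1=λy_n ⇒ h·k1=z·y_n;  k2=λ(1+7/8z)y_n ⇒ h·k2=z(1+7/8z)y_n
  y_{n+1}/y_n = 1 + 1/3z + 2/3z(1+7/8z) = 1 + z + 7/12z²
  Hence R(z) = 1 + z + 7/12z².

Find x<0 with |R(x)|<1.
x=-1.46: |R|=0.7834
R=1: x+7/12x²=0 ⇒ x=−12/7=-1.7143; min R=1−1/(4·7/12)=0.5714>−1
Confirm numerically:
  x=-1.498: |R|=0.81100 <1
  x=-1.302: |R|=0.68687 <1
  x=-1.022: |R|=0.58728 <1
  x=-0.969: |R|=0.57873 <1
  x=-1.940: |R|=1.25543 >1
  x=-1.919: |R|=1.22916 >1
So |R|<1 on (-1.7143, 0).

left endpoint -1.7143.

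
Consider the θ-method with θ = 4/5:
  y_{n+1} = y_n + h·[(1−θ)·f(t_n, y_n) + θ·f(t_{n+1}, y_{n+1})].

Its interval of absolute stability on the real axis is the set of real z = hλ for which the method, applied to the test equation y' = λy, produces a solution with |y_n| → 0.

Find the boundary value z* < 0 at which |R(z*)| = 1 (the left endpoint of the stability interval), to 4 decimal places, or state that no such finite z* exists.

unbounded; (−∞, 0).

On y'=λy, z=hλ:
  y_{n+1} = y_n + z·[1/5·y_n + 4/5·y_{n+1}] ⇒ (1 − 4/5z)y_{n+1} = (1 + 1/5z)y_n
  ⇒ R(z) = (1 + 1/5z)/(1 − 4/5z).

Find x<0 with |R(x)|<1.
x=-1.09: |R|=0.4177
x=-2: |R|=0.2308
x=-10: |R|=0.1111
x=-100: |R|=0.2346
θ=4/5≥1/2 ⇒ |1+1/5x|<|1−4/5x| ∀x<0 ⇒ interval (−∞,0).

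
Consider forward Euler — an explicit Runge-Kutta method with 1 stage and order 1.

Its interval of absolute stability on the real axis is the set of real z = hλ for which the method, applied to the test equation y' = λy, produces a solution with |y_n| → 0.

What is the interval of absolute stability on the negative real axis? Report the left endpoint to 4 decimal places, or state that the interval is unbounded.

(-2.0000, 0).

Set f=λy, z=hλ:
  order 1, 1-stage ⇒ R(z)=1+z
  (e.g. R(-1.25)=-0.25000, |R|=0.25000)

Find x<0 with |R(x)|<1.
x=-1.25: |R|=0.2500
|R(-1.96)|=0.9600 |R(-1.1)|=0.1000 |R(-0.86)|=0.1400
Bisect:
  x_lo=-2.4679 |R|=1.4679  x_hi=-0.3324 |R|=0.6676
  mid=-1.40017 |R|=0.40017 →hi
  mid=-1.93406 |R|=0.93406 →hi
  mid=-2.20101 |R|=1.20101 →lo
  mid=-2.06753 |R|=1.06753 →lo
  mid=-2.00080 |R|=1.00080 →lo
  mid=-1.96743 |R|=0.96743 →hi
  mid=-1.98411 |R|=0.98411 →hi
  mid=-1.99246 |R|=0.99246 →hi
  mid=-1.99663 |R|=0.99663 →hi
  mid=-1.99871 |R|=0.99871 →hi
  ...
  [-2.00002,-1.99989] ⇒ x*=-2.0000
So |R|<1 on (-2.0000, 0).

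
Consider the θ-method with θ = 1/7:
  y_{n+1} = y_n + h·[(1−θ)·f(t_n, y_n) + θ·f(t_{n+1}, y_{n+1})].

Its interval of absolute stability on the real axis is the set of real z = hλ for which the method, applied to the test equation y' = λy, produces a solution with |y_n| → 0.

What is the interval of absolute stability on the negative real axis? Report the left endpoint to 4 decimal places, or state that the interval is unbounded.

Set f=λy, z=hλ:
  y_{n+1} = y_n + z·[6/7·y_n + 1/7·y_{n+1}] ⇒ (1 − 1/7z)y_{n+1} = (1 + 6/7z)y_n
  ⇒ R(z) = (1 + 6/7z)/(1 − 1/7z).

Need |R(x)|<1, x<0.
x=-1.73: |R|=0.3872
R=−1: 1+6/7x = −1+1/7x ⇒ -5/7x=2 ⇒ x=2/(-5/7)=-2.8000
Confirm numerically:
  x=-2.508: |R|=0.84645 <1
  x=-2.345: |R|=0.75655 <1
  x=-1.803: |R|=0.43372 <1
  x=-3.266: |R|=1.22696 >1
  x=-3.174: |R|=1.18380 >1
  x=-2.914: |R|=1.05749 >1
Stable set (-2.8000, 0).

(-2.8000, 0).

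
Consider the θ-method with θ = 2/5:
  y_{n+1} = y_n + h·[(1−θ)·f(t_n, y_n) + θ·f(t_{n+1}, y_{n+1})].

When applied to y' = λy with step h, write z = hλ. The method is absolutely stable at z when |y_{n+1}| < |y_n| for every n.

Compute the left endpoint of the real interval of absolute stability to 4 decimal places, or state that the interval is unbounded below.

left endpoint -10.0000.

With y'=λy (z=hλ):
  y_{n+1} = y_n + z·[3/5·y_n + 2/5·y_{n+1}] ⇒ (1 − 2/5z)y_{n+1} = (1 + 3/5z)y_n
  ⇒ R(z) = (1 + 3/5z)/(1 − 2/5z).

Boundary: |R(x)|=1, x<0.
x=-1.45: |R|=0.0823
R=−1: 1+3/5x = −1+2/5x ⇒ -1/5x=2 ⇒ x=2/(-1/5)=-10.0000
Confirm numerically:
  x=-9.443: |R|=0.97668 <1
  x=-7.274: |R|=0.86055 <1
  x=-4.470: |R|=0.60330 <1
  x=-10.299: |R|=1.01168 >1
  x=-10.184: |R|=1.00725 >1
So |R|<1 on (-10.0000, 0).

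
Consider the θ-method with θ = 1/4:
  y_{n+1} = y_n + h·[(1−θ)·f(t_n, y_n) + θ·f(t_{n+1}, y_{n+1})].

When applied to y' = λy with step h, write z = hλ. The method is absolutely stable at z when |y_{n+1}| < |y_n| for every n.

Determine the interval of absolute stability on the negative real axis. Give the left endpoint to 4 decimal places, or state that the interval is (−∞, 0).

(-4.0000, 0).

Set f=λy, z=hλ:
  y_{n+1} = y_n + z·[3/4·y_n + 1/4·y_{n+1}] ⇒ (1 − 1/4z)y_{n+1} = (1 + 3/4z)y_n
  ⇒ R(z) = (1 + 3/4z)/(1 − 1/4z).

Boundary: |R(x)|=1, x<0.
x=-1.11: |R|=0.1311
R=−1: 1+3/4x = −1+1/4x ⇒ -1/2x=2 ⇒ x=2/(-1/2)=-4.0000
Confirm numerically:
  x=-3.866: |R|=0.96593 <1
  x=-3.577: |R|=0.88835 <1
  x=-2.293: |R|=0.45749 <1
  x=-2.176: |R|=0.40933 <1
  x=-4.573: |R|=1.13368 >1
  x=-4.090: |R|=1.02225 >1
  x=-4.037: |R|=1.00921 >1
Stable set (-4.0000, 0).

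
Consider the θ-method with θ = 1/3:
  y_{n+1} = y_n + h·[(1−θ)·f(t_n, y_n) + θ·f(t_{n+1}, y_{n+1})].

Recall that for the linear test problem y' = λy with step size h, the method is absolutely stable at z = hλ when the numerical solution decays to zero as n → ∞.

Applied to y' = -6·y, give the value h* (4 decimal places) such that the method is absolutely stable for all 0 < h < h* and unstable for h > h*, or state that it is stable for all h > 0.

(-6.0000,0); λ=-6 ⇒ h* = (6)/6 = 1.0000.

Set f=λy, z=hλ:
  y_{n+1} = y_n + z·[2/3·y_n + 1/3·y_{n+1}] ⇒ (1 − 1/3z)y_{n+1} = (1 + 2/3z)y_n
  so R(z) = (1 + 2/3z)/(1 − 1/3z).

Need |R(x)|<1, x<0.
x=-0.71: |R|=0.4259
R=−1: 1+2/3x = −1+1/3x ⇒ -1/3x=2 ⇒ x=2/(-1/3)=-6.0000
Confirm numerically:
  x=-5.964: |R|=0.99598 <1
  x=-5.617: |R|=0.95555 <1
  x=-4.531: |R|=0.80494 <1
  x=-2.814: |R|=0.45201 <1
  x=-6.470: |R|=1.04963 >1
  x=-6.151: |R|=1.01650 >1
So |R|<1 on (-6.0000, 0).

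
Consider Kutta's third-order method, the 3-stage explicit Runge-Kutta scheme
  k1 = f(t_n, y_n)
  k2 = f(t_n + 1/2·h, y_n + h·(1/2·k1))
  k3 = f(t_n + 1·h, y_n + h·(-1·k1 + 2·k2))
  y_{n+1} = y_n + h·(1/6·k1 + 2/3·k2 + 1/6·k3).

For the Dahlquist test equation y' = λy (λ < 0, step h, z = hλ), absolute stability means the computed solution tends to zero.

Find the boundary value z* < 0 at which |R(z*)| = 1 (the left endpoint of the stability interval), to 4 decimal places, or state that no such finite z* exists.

With y'=λy (z=hλ):
  order 3, 3-stage ⇒ R(z)=1+z+z^2/2+z^3/6
  (e.g. R(-0.57)=0.56158, |R|=0.56158)

Solve |R(x)|<1 on ℝ⁻.
x=-0.57: |R|=0.5616
|R(-1.6)|=0.0027 |R(-0.8)|=0.4347 |R(-0.51)|=0.5979
Bisect:
  x_lo=-2.9268 |R|=1.8222  x_hi=-0.1074 |R|=0.8981
  mid=-1.51709 |R|=0.05175 →hi
  mid=-2.22192 |R|=0.58170 →hi
  mid=-2.57434 |R|=1.10418 →lo
  mid=-2.39813 |R|=0.82124 →hi
  mid=-2.48624 |R|=0.95694 →hi
  mid=-2.53029 |R|=1.02908 →lo
  mid=-2.50826 |R|=0.99264 →hi
  mid=-2.51928 |R|=1.01077 →lo
  ...
  [-2.51291,-2.51274] ⇒ x*=-2.5127
Stable set (-2.5127, 0).

z* = -2.5127.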